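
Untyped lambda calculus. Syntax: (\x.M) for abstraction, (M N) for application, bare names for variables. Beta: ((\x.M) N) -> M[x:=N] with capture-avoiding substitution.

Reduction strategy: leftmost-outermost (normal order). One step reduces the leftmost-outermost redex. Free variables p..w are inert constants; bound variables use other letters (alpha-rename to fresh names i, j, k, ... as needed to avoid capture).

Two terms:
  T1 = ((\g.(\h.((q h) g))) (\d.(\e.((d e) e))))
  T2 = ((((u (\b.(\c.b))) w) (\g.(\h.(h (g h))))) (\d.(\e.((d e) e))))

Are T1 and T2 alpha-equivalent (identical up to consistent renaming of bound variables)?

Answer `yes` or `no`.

Answer: no

Derivation:
Term 1: ((\g.(\h.((q h) g))) (\d.(\e.((d e) e))))
Term 2: ((((u (\b.(\c.b))) w) (\g.(\h.(h (g h))))) (\d.(\e.((d e) e))))
Alpha-equivalence: compare structure up to binder renaming.
Result: False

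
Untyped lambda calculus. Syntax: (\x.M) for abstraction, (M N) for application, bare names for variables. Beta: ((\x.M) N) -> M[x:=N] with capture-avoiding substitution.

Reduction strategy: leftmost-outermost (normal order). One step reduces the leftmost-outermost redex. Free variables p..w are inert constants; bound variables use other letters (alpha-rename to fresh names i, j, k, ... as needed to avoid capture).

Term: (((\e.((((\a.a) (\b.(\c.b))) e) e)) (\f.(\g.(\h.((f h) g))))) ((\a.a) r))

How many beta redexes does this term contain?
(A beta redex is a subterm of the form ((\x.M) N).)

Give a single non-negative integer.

Answer: 3

Derivation:
Term: (((\e.((((\a.a) (\b.(\c.b))) e) e)) (\f.(\g.(\h.((f h) g))))) ((\a.a) r))
  Redex: ((\e.((((\a.a) (\b.(\c.b))) e) e)) (\f.(\g.(\h.((f h) g)))))
  Redex: ((\a.a) (\b.(\c.b)))
  Redex: ((\a.a) r)
Total redexes: 3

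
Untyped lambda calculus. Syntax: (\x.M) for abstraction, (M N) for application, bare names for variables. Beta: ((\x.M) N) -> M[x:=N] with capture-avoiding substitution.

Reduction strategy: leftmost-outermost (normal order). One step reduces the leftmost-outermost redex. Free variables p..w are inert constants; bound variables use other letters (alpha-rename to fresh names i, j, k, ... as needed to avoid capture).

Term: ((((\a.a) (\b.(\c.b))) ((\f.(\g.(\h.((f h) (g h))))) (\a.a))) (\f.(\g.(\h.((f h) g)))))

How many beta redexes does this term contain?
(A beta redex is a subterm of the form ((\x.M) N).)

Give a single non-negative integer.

Term: ((((\a.a) (\b.(\c.b))) ((\f.(\g.(\h.((f h) (g h))))) (\a.a))) (\f.(\g.(\h.((f h) g)))))
  Redex: ((\a.a) (\b.(\c.b)))
  Redex: ((\f.(\g.(\h.((f h) (g h))))) (\a.a))
Total redexes: 2

Answer: 2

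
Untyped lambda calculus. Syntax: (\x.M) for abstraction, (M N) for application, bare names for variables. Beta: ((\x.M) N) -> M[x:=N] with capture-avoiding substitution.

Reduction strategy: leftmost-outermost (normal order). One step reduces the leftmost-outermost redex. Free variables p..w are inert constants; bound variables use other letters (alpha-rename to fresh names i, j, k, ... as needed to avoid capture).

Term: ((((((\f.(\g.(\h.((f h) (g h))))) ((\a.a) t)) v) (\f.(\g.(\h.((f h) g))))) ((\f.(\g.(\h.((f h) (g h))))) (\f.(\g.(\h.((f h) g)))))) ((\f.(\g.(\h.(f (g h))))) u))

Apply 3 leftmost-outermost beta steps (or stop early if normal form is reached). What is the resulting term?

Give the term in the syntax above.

Step 0: ((((((\f.(\g.(\h.((f h) (g h))))) ((\a.a) t)) v) (\f.(\g.(\h.((f h) g))))) ((\f.(\g.(\h.((f h) (g h))))) (\f.(\g.(\h.((f h) g)))))) ((\f.(\g.(\h.(f (g h))))) u))
Step 1: (((((\g.(\h.((((\a.a) t) h) (g h)))) v) (\f.(\g.(\h.((f h) g))))) ((\f.(\g.(\h.((f h) (g h))))) (\f.(\g.(\h.((f h) g)))))) ((\f.(\g.(\h.(f (g h))))) u))
Step 2: ((((\h.((((\a.a) t) h) (v h))) (\f.(\g.(\h.((f h) g))))) ((\f.(\g.(\h.((f h) (g h))))) (\f.(\g.(\h.((f h) g)))))) ((\f.(\g.(\h.(f (g h))))) u))
Step 3: ((((((\a.a) t) (\f.(\g.(\h.((f h) g))))) (v (\f.(\g.(\h.((f h) g)))))) ((\f.(\g.(\h.((f h) (g h))))) (\f.(\g.(\h.((f h) g)))))) ((\f.(\g.(\h.(f (g h))))) u))

Answer: ((((((\a.a) t) (\f.(\g.(\h.((f h) g))))) (v (\f.(\g.(\h.((f h) g)))))) ((\f.(\g.(\h.((f h) (g h))))) (\f.(\g.(\h.((f h) g)))))) ((\f.(\g.(\h.(f (g h))))) u))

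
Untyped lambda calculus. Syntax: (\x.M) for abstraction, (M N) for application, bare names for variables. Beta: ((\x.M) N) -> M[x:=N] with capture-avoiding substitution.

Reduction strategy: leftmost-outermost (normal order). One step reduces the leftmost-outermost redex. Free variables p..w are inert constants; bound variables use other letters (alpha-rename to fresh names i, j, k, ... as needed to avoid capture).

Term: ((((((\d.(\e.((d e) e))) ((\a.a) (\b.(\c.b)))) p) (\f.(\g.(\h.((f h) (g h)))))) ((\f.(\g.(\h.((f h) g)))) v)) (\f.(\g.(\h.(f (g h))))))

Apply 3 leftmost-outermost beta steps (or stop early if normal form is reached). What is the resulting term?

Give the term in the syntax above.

Answer: ((((((\b.(\c.b)) p) p) (\f.(\g.(\h.((f h) (g h)))))) ((\f.(\g.(\h.((f h) g)))) v)) (\f.(\g.(\h.(f (g h))))))

Derivation:
Step 0: ((((((\d.(\e.((d e) e))) ((\a.a) (\b.(\c.b)))) p) (\f.(\g.(\h.((f h) (g h)))))) ((\f.(\g.(\h.((f h) g)))) v)) (\f.(\g.(\h.(f (g h))))))
Step 1: (((((\e.((((\a.a) (\b.(\c.b))) e) e)) p) (\f.(\g.(\h.((f h) (g h)))))) ((\f.(\g.(\h.((f h) g)))) v)) (\f.(\g.(\h.(f (g h))))))
Step 2: (((((((\a.a) (\b.(\c.b))) p) p) (\f.(\g.(\h.((f h) (g h)))))) ((\f.(\g.(\h.((f h) g)))) v)) (\f.(\g.(\h.(f (g h))))))
Step 3: ((((((\b.(\c.b)) p) p) (\f.(\g.(\h.((f h) (g h)))))) ((\f.(\g.(\h.((f h) g)))) v)) (\f.(\g.(\h.(f (g h))))))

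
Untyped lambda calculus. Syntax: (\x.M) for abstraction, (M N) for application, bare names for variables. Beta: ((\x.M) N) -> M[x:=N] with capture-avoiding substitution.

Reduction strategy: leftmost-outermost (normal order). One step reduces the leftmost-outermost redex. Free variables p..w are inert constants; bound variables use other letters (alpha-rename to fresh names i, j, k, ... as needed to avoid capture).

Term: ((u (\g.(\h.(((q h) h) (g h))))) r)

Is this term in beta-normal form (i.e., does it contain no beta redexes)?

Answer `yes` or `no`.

Term: ((u (\g.(\h.(((q h) h) (g h))))) r)
No beta redexes found.

Answer: yes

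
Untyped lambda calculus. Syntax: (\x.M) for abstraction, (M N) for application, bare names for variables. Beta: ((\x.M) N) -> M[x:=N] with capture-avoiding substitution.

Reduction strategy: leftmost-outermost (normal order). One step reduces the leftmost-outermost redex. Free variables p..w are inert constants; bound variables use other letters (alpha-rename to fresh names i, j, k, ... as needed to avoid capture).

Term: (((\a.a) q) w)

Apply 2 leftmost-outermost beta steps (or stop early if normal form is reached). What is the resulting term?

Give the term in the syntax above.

Step 0: (((\a.a) q) w)
Step 1: (q w)
Step 2: (normal form reached)

Answer: (q w)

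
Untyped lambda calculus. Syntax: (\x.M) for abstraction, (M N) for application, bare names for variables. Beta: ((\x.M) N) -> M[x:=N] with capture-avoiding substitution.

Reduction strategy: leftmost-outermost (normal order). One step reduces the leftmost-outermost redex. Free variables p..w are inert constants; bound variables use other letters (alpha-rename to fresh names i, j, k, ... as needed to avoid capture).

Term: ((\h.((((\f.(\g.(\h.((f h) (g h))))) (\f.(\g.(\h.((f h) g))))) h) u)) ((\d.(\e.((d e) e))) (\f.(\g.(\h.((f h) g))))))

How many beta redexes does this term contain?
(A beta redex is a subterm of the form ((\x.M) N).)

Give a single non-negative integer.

Answer: 3

Derivation:
Term: ((\h.((((\f.(\g.(\h.((f h) (g h))))) (\f.(\g.(\h.((f h) g))))) h) u)) ((\d.(\e.((d e) e))) (\f.(\g.(\h.((f h) g))))))
  Redex: ((\h.((((\f.(\g.(\h.((f h) (g h))))) (\f.(\g.(\h.((f h) g))))) h) u)) ((\d.(\e.((d e) e))) (\f.(\g.(\h.((f h) g))))))
  Redex: ((\f.(\g.(\h.((f h) (g h))))) (\f.(\g.(\h.((f h) g)))))
  Redex: ((\d.(\e.((d e) e))) (\f.(\g.(\h.((f h) g)))))
Total redexes: 3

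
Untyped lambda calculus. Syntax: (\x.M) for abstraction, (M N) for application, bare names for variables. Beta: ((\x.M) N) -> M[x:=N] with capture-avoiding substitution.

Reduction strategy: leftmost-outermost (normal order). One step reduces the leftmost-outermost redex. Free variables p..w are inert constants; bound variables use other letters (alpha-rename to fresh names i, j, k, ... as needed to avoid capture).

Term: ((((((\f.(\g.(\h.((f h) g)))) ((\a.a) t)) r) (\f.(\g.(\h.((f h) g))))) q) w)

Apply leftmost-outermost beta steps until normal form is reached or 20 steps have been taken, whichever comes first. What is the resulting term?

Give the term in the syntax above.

Answer: ((((t (\f.(\g.(\h.((f h) g))))) r) q) w)

Derivation:
Step 0: ((((((\f.(\g.(\h.((f h) g)))) ((\a.a) t)) r) (\f.(\g.(\h.((f h) g))))) q) w)
Step 1: (((((\g.(\h.((((\a.a) t) h) g))) r) (\f.(\g.(\h.((f h) g))))) q) w)
Step 2: ((((\h.((((\a.a) t) h) r)) (\f.(\g.(\h.((f h) g))))) q) w)
Step 3: ((((((\a.a) t) (\f.(\g.(\h.((f h) g))))) r) q) w)
Step 4: ((((t (\f.(\g.(\h.((f h) g))))) r) q) w)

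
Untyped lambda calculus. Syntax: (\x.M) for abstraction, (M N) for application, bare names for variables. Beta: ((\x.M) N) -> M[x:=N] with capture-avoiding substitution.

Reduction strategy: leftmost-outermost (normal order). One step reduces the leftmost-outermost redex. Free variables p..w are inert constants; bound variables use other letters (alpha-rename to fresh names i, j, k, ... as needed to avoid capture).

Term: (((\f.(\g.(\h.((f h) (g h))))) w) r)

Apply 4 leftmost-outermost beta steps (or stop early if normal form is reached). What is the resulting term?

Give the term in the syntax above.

Answer: (\h.((w h) (r h)))

Derivation:
Step 0: (((\f.(\g.(\h.((f h) (g h))))) w) r)
Step 1: ((\g.(\h.((w h) (g h)))) r)
Step 2: (\h.((w h) (r h)))
Step 3: (normal form reached)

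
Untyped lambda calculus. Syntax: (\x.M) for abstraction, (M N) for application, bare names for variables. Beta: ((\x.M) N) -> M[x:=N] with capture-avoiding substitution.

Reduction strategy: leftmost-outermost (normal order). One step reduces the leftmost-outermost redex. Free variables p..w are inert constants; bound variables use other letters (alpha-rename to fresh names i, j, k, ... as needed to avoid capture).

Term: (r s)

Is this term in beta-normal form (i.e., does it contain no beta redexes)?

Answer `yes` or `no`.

Answer: yes

Derivation:
Term: (r s)
No beta redexes found.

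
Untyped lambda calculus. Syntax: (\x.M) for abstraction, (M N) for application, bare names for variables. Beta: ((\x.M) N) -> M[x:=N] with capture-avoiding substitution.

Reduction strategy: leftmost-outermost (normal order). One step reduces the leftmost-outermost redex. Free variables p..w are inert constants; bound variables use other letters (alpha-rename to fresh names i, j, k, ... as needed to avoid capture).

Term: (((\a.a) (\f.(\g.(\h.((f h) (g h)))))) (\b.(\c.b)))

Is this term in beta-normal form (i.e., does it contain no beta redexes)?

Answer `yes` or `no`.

Answer: no

Derivation:
Term: (((\a.a) (\f.(\g.(\h.((f h) (g h)))))) (\b.(\c.b)))
Found 1 beta redex(es).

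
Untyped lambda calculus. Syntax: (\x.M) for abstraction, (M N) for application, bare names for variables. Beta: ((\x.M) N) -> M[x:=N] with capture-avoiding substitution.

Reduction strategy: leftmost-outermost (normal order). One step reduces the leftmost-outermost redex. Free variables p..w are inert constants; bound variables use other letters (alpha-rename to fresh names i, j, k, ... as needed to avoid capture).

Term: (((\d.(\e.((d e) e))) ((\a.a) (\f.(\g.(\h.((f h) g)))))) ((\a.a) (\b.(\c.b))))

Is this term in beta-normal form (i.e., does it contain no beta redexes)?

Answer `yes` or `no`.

Term: (((\d.(\e.((d e) e))) ((\a.a) (\f.(\g.(\h.((f h) g)))))) ((\a.a) (\b.(\c.b))))
Found 3 beta redex(es).

Answer: no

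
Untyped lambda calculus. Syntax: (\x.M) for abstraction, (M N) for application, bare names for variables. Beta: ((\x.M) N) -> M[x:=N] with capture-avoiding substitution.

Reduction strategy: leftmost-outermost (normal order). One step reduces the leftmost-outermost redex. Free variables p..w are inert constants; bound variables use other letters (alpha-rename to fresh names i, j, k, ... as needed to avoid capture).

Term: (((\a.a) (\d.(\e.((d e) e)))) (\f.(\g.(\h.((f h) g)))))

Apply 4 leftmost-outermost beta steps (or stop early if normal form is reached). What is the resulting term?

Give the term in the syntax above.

Step 0: (((\a.a) (\d.(\e.((d e) e)))) (\f.(\g.(\h.((f h) g)))))
Step 1: ((\d.(\e.((d e) e))) (\f.(\g.(\h.((f h) g)))))
Step 2: (\e.(((\f.(\g.(\h.((f h) g)))) e) e))
Step 3: (\e.((\g.(\h.((e h) g))) e))
Step 4: (\e.(\h.((e h) e)))

Answer: (\e.(\h.((e h) e)))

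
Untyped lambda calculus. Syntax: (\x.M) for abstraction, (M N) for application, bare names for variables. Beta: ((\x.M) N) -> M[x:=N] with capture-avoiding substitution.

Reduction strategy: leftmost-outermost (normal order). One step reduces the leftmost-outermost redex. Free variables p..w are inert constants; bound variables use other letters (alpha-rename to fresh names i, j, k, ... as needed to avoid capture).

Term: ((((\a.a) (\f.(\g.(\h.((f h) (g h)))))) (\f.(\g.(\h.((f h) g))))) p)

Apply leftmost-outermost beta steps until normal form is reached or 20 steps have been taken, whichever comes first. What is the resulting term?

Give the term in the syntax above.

Step 0: ((((\a.a) (\f.(\g.(\h.((f h) (g h)))))) (\f.(\g.(\h.((f h) g))))) p)
Step 1: (((\f.(\g.(\h.((f h) (g h))))) (\f.(\g.(\h.((f h) g))))) p)
Step 2: ((\g.(\h.(((\f.(\g.(\h.((f h) g)))) h) (g h)))) p)
Step 3: (\h.(((\f.(\g.(\h.((f h) g)))) h) (p h)))
Step 4: (\h.((\g.(\i.((h i) g))) (p h)))
Step 5: (\h.(\i.((h i) (p h))))

Answer: (\h.(\i.((h i) (p h))))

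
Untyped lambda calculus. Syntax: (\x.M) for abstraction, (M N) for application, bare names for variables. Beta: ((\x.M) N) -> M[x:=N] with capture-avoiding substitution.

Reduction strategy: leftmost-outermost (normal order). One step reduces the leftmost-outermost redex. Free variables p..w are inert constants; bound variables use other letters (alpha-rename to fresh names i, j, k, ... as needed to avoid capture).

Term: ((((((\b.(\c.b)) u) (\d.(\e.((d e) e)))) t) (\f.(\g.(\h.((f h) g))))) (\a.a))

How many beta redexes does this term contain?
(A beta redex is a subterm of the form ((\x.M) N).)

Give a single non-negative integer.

Answer: 1

Derivation:
Term: ((((((\b.(\c.b)) u) (\d.(\e.((d e) e)))) t) (\f.(\g.(\h.((f h) g))))) (\a.a))
  Redex: ((\b.(\c.b)) u)
Total redexes: 1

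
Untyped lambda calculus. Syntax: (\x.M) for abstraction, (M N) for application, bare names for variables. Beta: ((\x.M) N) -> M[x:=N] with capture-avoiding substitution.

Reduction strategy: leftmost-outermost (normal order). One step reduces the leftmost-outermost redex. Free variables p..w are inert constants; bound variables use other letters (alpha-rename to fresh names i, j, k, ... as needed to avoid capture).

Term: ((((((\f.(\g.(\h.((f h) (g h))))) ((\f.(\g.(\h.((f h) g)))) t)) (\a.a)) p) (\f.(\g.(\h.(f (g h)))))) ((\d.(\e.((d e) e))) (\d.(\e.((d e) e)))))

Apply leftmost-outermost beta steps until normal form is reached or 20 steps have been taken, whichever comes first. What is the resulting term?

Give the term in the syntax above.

Step 0: ((((((\f.(\g.(\h.((f h) (g h))))) ((\f.(\g.(\h.((f h) g)))) t)) (\a.a)) p) (\f.(\g.(\h.(f (g h)))))) ((\d.(\e.((d e) e))) (\d.(\e.((d e) e)))))
Step 1: (((((\g.(\h.((((\f.(\g.(\h.((f h) g)))) t) h) (g h)))) (\a.a)) p) (\f.(\g.(\h.(f (g h)))))) ((\d.(\e.((d e) e))) (\d.(\e.((d e) e)))))
Step 2: ((((\h.((((\f.(\g.(\h.((f h) g)))) t) h) ((\a.a) h))) p) (\f.(\g.(\h.(f (g h)))))) ((\d.(\e.((d e) e))) (\d.(\e.((d e) e)))))
Step 3: ((((((\f.(\g.(\h.((f h) g)))) t) p) ((\a.a) p)) (\f.(\g.(\h.(f (g h)))))) ((\d.(\e.((d e) e))) (\d.(\e.((d e) e)))))
Step 4: (((((\g.(\h.((t h) g))) p) ((\a.a) p)) (\f.(\g.(\h.(f (g h)))))) ((\d.(\e.((d e) e))) (\d.(\e.((d e) e)))))
Step 5: ((((\h.((t h) p)) ((\a.a) p)) (\f.(\g.(\h.(f (g h)))))) ((\d.(\e.((d e) e))) (\d.(\e.((d e) e)))))
Step 6: ((((t ((\a.a) p)) p) (\f.(\g.(\h.(f (g h)))))) ((\d.(\e.((d e) e))) (\d.(\e.((d e) e)))))
Step 7: ((((t p) p) (\f.(\g.(\h.(f (g h)))))) ((\d.(\e.((d e) e))) (\d.(\e.((d e) e)))))
Step 8: ((((t p) p) (\f.(\g.(\h.(f (g h)))))) (\e.(((\d.(\e.((d e) e))) e) e)))
Step 9: ((((t p) p) (\f.(\g.(\h.(f (g h)))))) (\e.((\i.((e i) i)) e)))
Step 10: ((((t p) p) (\f.(\g.(\h.(f (g h)))))) (\e.((e e) e)))

Answer: ((((t p) p) (\f.(\g.(\h.(f (g h)))))) (\e.((e e) e)))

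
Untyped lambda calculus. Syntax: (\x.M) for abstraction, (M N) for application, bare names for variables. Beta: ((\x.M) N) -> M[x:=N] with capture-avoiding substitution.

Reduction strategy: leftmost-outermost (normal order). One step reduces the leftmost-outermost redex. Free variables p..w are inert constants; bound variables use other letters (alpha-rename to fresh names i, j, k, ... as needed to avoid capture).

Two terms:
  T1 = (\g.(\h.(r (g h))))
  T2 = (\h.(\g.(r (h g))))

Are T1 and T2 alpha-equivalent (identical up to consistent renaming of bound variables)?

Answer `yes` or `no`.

Term 1: (\g.(\h.(r (g h))))
Term 2: (\h.(\g.(r (h g))))
Alpha-equivalence: compare structure up to binder renaming.
Result: True

Answer: yes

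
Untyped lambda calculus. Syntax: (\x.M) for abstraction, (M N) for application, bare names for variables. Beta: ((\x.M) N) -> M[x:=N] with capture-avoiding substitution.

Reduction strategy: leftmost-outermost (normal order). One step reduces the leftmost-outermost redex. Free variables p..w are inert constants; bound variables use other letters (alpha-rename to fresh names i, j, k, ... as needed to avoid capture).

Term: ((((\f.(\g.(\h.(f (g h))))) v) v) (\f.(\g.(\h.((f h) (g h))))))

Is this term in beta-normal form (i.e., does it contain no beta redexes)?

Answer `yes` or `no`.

Term: ((((\f.(\g.(\h.(f (g h))))) v) v) (\f.(\g.(\h.((f h) (g h))))))
Found 1 beta redex(es).

Answer: no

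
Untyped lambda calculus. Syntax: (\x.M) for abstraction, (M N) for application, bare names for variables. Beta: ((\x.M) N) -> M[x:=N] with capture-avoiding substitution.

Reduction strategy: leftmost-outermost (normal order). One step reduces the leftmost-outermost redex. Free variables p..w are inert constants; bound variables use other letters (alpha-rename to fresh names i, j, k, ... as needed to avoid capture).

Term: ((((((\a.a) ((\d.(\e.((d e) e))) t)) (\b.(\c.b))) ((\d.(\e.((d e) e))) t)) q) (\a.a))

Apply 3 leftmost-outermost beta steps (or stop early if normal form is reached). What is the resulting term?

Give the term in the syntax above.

Answer: (((((t (\b.(\c.b))) (\b.(\c.b))) ((\d.(\e.((d e) e))) t)) q) (\a.a))

Derivation:
Step 0: ((((((\a.a) ((\d.(\e.((d e) e))) t)) (\b.(\c.b))) ((\d.(\e.((d e) e))) t)) q) (\a.a))
Step 1: ((((((\d.(\e.((d e) e))) t) (\b.(\c.b))) ((\d.(\e.((d e) e))) t)) q) (\a.a))
Step 2: (((((\e.((t e) e)) (\b.(\c.b))) ((\d.(\e.((d e) e))) t)) q) (\a.a))
Step 3: (((((t (\b.(\c.b))) (\b.(\c.b))) ((\d.(\e.((d e) e))) t)) q) (\a.a))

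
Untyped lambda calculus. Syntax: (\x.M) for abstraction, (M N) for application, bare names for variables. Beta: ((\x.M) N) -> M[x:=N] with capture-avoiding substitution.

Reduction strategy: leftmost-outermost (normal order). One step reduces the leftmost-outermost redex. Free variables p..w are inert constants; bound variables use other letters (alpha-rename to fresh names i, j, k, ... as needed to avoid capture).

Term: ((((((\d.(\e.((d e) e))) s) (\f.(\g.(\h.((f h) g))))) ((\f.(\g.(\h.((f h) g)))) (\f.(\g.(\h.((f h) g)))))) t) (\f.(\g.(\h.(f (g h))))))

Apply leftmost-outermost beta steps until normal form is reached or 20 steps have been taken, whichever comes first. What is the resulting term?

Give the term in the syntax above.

Answer: (((((s (\f.(\g.(\h.((f h) g))))) (\f.(\g.(\h.((f h) g))))) (\g.(\h.(\i.((h i) g))))) t) (\f.(\g.(\h.(f (g h))))))

Derivation:
Step 0: ((((((\d.(\e.((d e) e))) s) (\f.(\g.(\h.((f h) g))))) ((\f.(\g.(\h.((f h) g)))) (\f.(\g.(\h.((f h) g)))))) t) (\f.(\g.(\h.(f (g h))))))
Step 1: (((((\e.((s e) e)) (\f.(\g.(\h.((f h) g))))) ((\f.(\g.(\h.((f h) g)))) (\f.(\g.(\h.((f h) g)))))) t) (\f.(\g.(\h.(f (g h))))))
Step 2: (((((s (\f.(\g.(\h.((f h) g))))) (\f.(\g.(\h.((f h) g))))) ((\f.(\g.(\h.((f h) g)))) (\f.(\g.(\h.((f h) g)))))) t) (\f.(\g.(\h.(f (g h))))))
Step 3: (((((s (\f.(\g.(\h.((f h) g))))) (\f.(\g.(\h.((f h) g))))) (\g.(\h.(((\f.(\g.(\h.((f h) g)))) h) g)))) t) (\f.(\g.(\h.(f (g h))))))
Step 4: (((((s (\f.(\g.(\h.((f h) g))))) (\f.(\g.(\h.((f h) g))))) (\g.(\h.((\g.(\i.((h i) g))) g)))) t) (\f.(\g.(\h.(f (g h))))))
Step 5: (((((s (\f.(\g.(\h.((f h) g))))) (\f.(\g.(\h.((f h) g))))) (\g.(\h.(\i.((h i) g))))) t) (\f.(\g.(\h.(f (g h))))))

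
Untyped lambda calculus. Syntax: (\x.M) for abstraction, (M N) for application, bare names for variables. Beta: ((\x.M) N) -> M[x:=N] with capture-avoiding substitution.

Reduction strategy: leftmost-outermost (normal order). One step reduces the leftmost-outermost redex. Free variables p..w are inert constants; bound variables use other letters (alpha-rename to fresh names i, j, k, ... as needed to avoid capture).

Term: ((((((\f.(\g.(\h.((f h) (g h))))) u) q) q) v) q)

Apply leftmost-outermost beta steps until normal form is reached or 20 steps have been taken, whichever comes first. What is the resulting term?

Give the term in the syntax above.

Answer: ((((u q) (q q)) v) q)

Derivation:
Step 0: ((((((\f.(\g.(\h.((f h) (g h))))) u) q) q) v) q)
Step 1: (((((\g.(\h.((u h) (g h)))) q) q) v) q)
Step 2: ((((\h.((u h) (q h))) q) v) q)
Step 3: ((((u q) (q q)) v) q)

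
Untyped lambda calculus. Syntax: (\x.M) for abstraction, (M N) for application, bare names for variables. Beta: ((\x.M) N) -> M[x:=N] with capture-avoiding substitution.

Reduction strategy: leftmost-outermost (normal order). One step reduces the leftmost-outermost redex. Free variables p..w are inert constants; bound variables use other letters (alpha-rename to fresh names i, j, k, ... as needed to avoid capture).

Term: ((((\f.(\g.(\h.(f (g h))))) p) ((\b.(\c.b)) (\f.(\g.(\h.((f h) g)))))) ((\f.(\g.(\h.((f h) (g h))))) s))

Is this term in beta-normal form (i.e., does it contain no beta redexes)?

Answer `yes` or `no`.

Term: ((((\f.(\g.(\h.(f (g h))))) p) ((\b.(\c.b)) (\f.(\g.(\h.((f h) g)))))) ((\f.(\g.(\h.((f h) (g h))))) s))
Found 3 beta redex(es).

Answer: no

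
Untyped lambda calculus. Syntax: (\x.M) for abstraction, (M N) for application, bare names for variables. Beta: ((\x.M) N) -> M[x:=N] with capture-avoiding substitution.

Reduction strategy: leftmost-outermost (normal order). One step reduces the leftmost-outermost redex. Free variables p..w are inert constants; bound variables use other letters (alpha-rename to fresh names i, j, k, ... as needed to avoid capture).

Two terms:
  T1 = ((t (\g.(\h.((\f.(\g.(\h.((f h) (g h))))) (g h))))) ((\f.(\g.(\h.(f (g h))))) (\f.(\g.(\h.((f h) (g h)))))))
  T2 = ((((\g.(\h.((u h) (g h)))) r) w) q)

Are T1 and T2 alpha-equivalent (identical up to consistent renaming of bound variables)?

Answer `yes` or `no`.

Answer: no

Derivation:
Term 1: ((t (\g.(\h.((\f.(\g.(\h.((f h) (g h))))) (g h))))) ((\f.(\g.(\h.(f (g h))))) (\f.(\g.(\h.((f h) (g h)))))))
Term 2: ((((\g.(\h.((u h) (g h)))) r) w) q)
Alpha-equivalence: compare structure up to binder renaming.
Result: False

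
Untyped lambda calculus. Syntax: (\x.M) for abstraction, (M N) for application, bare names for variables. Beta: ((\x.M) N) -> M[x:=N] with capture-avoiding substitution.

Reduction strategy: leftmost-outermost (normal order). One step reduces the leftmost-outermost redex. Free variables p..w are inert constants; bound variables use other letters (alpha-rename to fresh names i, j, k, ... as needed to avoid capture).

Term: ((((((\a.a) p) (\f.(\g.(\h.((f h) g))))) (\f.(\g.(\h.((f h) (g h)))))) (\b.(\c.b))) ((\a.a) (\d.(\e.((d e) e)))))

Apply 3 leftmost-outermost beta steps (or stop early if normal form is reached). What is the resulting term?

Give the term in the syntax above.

Answer: ((((p (\f.(\g.(\h.((f h) g))))) (\f.(\g.(\h.((f h) (g h)))))) (\b.(\c.b))) (\d.(\e.((d e) e))))

Derivation:
Step 0: ((((((\a.a) p) (\f.(\g.(\h.((f h) g))))) (\f.(\g.(\h.((f h) (g h)))))) (\b.(\c.b))) ((\a.a) (\d.(\e.((d e) e)))))
Step 1: ((((p (\f.(\g.(\h.((f h) g))))) (\f.(\g.(\h.((f h) (g h)))))) (\b.(\c.b))) ((\a.a) (\d.(\e.((d e) e)))))
Step 2: ((((p (\f.(\g.(\h.((f h) g))))) (\f.(\g.(\h.((f h) (g h)))))) (\b.(\c.b))) (\d.(\e.((d e) e))))
Step 3: (normal form reached)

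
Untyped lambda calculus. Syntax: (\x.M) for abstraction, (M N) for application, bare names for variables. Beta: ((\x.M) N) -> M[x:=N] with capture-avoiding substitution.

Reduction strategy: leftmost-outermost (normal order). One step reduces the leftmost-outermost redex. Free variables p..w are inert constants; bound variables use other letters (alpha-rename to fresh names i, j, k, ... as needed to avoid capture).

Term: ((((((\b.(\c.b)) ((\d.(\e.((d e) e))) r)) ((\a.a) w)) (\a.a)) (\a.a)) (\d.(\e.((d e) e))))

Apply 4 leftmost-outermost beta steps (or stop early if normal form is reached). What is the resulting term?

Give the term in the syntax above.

Answer: ((((r (\a.a)) (\a.a)) (\a.a)) (\d.(\e.((d e) e))))

Derivation:
Step 0: ((((((\b.(\c.b)) ((\d.(\e.((d e) e))) r)) ((\a.a) w)) (\a.a)) (\a.a)) (\d.(\e.((d e) e))))
Step 1: (((((\c.((\d.(\e.((d e) e))) r)) ((\a.a) w)) (\a.a)) (\a.a)) (\d.(\e.((d e) e))))
Step 2: (((((\d.(\e.((d e) e))) r) (\a.a)) (\a.a)) (\d.(\e.((d e) e))))
Step 3: ((((\e.((r e) e)) (\a.a)) (\a.a)) (\d.(\e.((d e) e))))
Step 4: ((((r (\a.a)) (\a.a)) (\a.a)) (\d.(\e.((d e) e))))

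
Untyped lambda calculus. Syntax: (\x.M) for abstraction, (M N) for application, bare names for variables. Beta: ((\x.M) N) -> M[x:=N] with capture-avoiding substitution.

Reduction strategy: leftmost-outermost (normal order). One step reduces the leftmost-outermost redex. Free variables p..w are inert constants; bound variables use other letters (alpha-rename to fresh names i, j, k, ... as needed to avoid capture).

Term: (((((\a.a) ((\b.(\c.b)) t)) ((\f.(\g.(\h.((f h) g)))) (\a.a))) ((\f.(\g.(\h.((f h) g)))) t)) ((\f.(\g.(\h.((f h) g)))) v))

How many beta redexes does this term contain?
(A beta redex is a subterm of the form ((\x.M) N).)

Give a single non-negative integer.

Answer: 5

Derivation:
Term: (((((\a.a) ((\b.(\c.b)) t)) ((\f.(\g.(\h.((f h) g)))) (\a.a))) ((\f.(\g.(\h.((f h) g)))) t)) ((\f.(\g.(\h.((f h) g)))) v))
  Redex: ((\a.a) ((\b.(\c.b)) t))
  Redex: ((\b.(\c.b)) t)
  Redex: ((\f.(\g.(\h.((f h) g)))) (\a.a))
  Redex: ((\f.(\g.(\h.((f h) g)))) t)
  Redex: ((\f.(\g.(\h.((f h) g)))) v)
Total redexes: 5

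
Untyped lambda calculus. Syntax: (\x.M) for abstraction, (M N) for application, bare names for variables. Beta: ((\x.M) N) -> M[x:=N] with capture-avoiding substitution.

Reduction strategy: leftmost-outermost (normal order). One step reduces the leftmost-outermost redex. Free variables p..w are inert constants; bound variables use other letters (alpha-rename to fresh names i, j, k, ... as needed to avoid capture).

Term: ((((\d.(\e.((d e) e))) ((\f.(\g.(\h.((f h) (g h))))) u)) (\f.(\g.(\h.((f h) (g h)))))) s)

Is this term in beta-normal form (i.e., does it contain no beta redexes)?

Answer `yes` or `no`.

Term: ((((\d.(\e.((d e) e))) ((\f.(\g.(\h.((f h) (g h))))) u)) (\f.(\g.(\h.((f h) (g h)))))) s)
Found 2 beta redex(es).

Answer: no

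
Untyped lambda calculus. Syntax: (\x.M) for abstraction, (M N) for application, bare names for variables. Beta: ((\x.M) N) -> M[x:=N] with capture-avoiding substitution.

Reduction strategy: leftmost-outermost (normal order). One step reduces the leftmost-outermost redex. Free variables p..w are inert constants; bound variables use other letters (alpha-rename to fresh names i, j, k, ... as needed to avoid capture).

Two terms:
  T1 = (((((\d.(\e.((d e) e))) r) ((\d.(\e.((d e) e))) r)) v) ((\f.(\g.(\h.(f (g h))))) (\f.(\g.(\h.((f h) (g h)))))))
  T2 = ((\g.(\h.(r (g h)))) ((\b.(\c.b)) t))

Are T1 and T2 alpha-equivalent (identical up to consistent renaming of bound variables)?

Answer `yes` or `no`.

Answer: no

Derivation:
Term 1: (((((\d.(\e.((d e) e))) r) ((\d.(\e.((d e) e))) r)) v) ((\f.(\g.(\h.(f (g h))))) (\f.(\g.(\h.((f h) (g h)))))))
Term 2: ((\g.(\h.(r (g h)))) ((\b.(\c.b)) t))
Alpha-equivalence: compare structure up to binder renaming.
Result: False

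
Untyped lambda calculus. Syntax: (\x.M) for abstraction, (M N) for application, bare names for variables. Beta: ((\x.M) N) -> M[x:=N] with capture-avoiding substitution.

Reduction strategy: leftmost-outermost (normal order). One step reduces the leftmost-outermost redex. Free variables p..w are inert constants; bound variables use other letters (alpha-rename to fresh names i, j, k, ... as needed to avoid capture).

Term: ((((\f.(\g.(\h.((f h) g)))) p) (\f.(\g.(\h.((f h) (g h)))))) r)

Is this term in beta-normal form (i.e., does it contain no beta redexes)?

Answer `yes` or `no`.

Term: ((((\f.(\g.(\h.((f h) g)))) p) (\f.(\g.(\h.((f h) (g h)))))) r)
Found 1 beta redex(es).

Answer: no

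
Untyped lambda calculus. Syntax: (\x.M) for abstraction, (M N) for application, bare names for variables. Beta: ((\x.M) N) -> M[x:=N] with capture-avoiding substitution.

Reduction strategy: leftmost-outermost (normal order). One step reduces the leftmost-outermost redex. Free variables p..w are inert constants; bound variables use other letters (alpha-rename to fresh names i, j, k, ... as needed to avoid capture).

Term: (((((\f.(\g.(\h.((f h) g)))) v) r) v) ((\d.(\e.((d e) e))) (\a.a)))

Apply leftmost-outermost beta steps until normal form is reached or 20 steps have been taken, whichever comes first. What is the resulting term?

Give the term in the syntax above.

Step 0: (((((\f.(\g.(\h.((f h) g)))) v) r) v) ((\d.(\e.((d e) e))) (\a.a)))
Step 1: ((((\g.(\h.((v h) g))) r) v) ((\d.(\e.((d e) e))) (\a.a)))
Step 2: (((\h.((v h) r)) v) ((\d.(\e.((d e) e))) (\a.a)))
Step 3: (((v v) r) ((\d.(\e.((d e) e))) (\a.a)))
Step 4: (((v v) r) (\e.(((\a.a) e) e)))
Step 5: (((v v) r) (\e.(e e)))

Answer: (((v v) r) (\e.(e e)))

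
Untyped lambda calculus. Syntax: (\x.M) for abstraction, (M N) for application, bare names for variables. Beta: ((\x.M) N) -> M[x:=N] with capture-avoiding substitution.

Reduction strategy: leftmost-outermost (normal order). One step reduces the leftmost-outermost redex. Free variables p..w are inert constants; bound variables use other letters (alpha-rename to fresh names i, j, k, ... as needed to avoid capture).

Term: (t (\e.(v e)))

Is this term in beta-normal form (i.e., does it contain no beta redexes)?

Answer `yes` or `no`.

Answer: yes

Derivation:
Term: (t (\e.(v e)))
No beta redexes found.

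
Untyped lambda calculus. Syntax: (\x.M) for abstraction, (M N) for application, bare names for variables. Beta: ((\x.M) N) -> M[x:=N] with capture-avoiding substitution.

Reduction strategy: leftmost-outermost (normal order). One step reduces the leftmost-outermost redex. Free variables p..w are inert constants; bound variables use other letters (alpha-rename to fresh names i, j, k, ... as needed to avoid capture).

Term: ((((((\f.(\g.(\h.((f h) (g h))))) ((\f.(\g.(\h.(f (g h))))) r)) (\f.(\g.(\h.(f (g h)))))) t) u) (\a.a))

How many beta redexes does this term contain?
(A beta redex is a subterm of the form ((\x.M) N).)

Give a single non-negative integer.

Answer: 2

Derivation:
Term: ((((((\f.(\g.(\h.((f h) (g h))))) ((\f.(\g.(\h.(f (g h))))) r)) (\f.(\g.(\h.(f (g h)))))) t) u) (\a.a))
  Redex: ((\f.(\g.(\h.((f h) (g h))))) ((\f.(\g.(\h.(f (g h))))) r))
  Redex: ((\f.(\g.(\h.(f (g h))))) r)
Total redexes: 2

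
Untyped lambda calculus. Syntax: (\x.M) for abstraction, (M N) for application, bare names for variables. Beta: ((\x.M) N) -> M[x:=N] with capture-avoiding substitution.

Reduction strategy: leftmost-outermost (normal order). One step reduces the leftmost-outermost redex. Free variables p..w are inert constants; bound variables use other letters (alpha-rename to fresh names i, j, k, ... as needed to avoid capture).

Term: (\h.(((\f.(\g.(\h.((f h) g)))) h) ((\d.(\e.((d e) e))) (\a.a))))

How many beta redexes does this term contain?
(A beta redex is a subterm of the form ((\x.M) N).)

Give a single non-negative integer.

Term: (\h.(((\f.(\g.(\h.((f h) g)))) h) ((\d.(\e.((d e) e))) (\a.a))))
  Redex: ((\f.(\g.(\h.((f h) g)))) h)
  Redex: ((\d.(\e.((d e) e))) (\a.a))
Total redexes: 2

Answer: 2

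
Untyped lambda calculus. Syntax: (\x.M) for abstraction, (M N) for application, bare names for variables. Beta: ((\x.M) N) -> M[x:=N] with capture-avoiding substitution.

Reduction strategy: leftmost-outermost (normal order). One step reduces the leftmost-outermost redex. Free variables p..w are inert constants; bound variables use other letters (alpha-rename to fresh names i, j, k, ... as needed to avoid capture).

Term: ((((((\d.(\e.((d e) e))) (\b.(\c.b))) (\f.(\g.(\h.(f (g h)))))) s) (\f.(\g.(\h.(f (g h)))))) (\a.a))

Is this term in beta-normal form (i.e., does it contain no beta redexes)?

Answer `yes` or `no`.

Term: ((((((\d.(\e.((d e) e))) (\b.(\c.b))) (\f.(\g.(\h.(f (g h)))))) s) (\f.(\g.(\h.(f (g h)))))) (\a.a))
Found 1 beta redex(es).

Answer: no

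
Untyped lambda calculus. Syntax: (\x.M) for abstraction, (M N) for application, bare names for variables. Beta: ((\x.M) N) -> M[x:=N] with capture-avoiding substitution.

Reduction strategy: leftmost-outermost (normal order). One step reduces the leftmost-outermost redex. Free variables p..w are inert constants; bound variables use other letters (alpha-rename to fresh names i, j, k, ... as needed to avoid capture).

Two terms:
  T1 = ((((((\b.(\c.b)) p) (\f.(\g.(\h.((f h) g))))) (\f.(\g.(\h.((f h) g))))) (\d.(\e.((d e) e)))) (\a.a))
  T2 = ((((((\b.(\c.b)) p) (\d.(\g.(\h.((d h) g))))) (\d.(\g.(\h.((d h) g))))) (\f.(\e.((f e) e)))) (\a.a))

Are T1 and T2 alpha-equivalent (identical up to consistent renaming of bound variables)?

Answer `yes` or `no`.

Term 1: ((((((\b.(\c.b)) p) (\f.(\g.(\h.((f h) g))))) (\f.(\g.(\h.((f h) g))))) (\d.(\e.((d e) e)))) (\a.a))
Term 2: ((((((\b.(\c.b)) p) (\d.(\g.(\h.((d h) g))))) (\d.(\g.(\h.((d h) g))))) (\f.(\e.((f e) e)))) (\a.a))
Alpha-equivalence: compare structure up to binder renaming.
Result: True

Answer: yes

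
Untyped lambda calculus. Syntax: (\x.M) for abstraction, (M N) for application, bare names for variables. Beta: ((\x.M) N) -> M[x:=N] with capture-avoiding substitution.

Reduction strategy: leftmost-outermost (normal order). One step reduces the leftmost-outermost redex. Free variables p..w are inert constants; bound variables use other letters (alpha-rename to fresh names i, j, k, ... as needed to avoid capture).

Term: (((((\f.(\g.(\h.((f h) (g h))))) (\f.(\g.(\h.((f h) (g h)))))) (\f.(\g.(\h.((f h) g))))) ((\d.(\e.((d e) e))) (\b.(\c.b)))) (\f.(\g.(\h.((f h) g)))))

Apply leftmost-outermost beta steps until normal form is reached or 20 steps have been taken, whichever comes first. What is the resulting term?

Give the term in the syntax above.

Step 0: (((((\f.(\g.(\h.((f h) (g h))))) (\f.(\g.(\h.((f h) (g h)))))) (\f.(\g.(\h.((f h) g))))) ((\d.(\e.((d e) e))) (\b.(\c.b)))) (\f.(\g.(\h.((f h) g)))))
Step 1: ((((\g.(\h.(((\f.(\g.(\h.((f h) (g h))))) h) (g h)))) (\f.(\g.(\h.((f h) g))))) ((\d.(\e.((d e) e))) (\b.(\c.b)))) (\f.(\g.(\h.((f h) g)))))
Step 2: (((\h.(((\f.(\g.(\h.((f h) (g h))))) h) ((\f.(\g.(\h.((f h) g)))) h))) ((\d.(\e.((d e) e))) (\b.(\c.b)))) (\f.(\g.(\h.((f h) g)))))
Step 3: ((((\f.(\g.(\h.((f h) (g h))))) ((\d.(\e.((d e) e))) (\b.(\c.b)))) ((\f.(\g.(\h.((f h) g)))) ((\d.(\e.((d e) e))) (\b.(\c.b))))) (\f.(\g.(\h.((f h) g)))))
Step 4: (((\g.(\h.((((\d.(\e.((d e) e))) (\b.(\c.b))) h) (g h)))) ((\f.(\g.(\h.((f h) g)))) ((\d.(\e.((d e) e))) (\b.(\c.b))))) (\f.(\g.(\h.((f h) g)))))
Step 5: ((\h.((((\d.(\e.((d e) e))) (\b.(\c.b))) h) (((\f.(\g.(\h.((f h) g)))) ((\d.(\e.((d e) e))) (\b.(\c.b)))) h))) (\f.(\g.(\h.((f h) g)))))
Step 6: ((((\d.(\e.((d e) e))) (\b.(\c.b))) (\f.(\g.(\h.((f h) g))))) (((\f.(\g.(\h.((f h) g)))) ((\d.(\e.((d e) e))) (\b.(\c.b)))) (\f.(\g.(\h.((f h) g))))))
Step 7: (((\e.(((\b.(\c.b)) e) e)) (\f.(\g.(\h.((f h) g))))) (((\f.(\g.(\h.((f h) g)))) ((\d.(\e.((d e) e))) (\b.(\c.b)))) (\f.(\g.(\h.((f h) g))))))
Step 8: ((((\b.(\c.b)) (\f.(\g.(\h.((f h) g))))) (\f.(\g.(\h.((f h) g))))) (((\f.(\g.(\h.((f h) g)))) ((\d.(\e.((d e) e))) (\b.(\c.b)))) (\f.(\g.(\h.((f h) g))))))
Step 9: (((\c.(\f.(\g.(\h.((f h) g))))) (\f.(\g.(\h.((f h) g))))) (((\f.(\g.(\h.((f h) g)))) ((\d.(\e.((d e) e))) (\b.(\c.b)))) (\f.(\g.(\h.((f h) g))))))
Step 10: ((\f.(\g.(\h.((f h) g)))) (((\f.(\g.(\h.((f h) g)))) ((\d.(\e.((d e) e))) (\b.(\c.b)))) (\f.(\g.(\h.((f h) g))))))
Step 11: (\g.(\h.(((((\f.(\g.(\h.((f h) g)))) ((\d.(\e.((d e) e))) (\b.(\c.b)))) (\f.(\g.(\h.((f h) g))))) h) g)))
Step 12: (\g.(\h.((((\g.(\h.((((\d.(\e.((d e) e))) (\b.(\c.b))) h) g))) (\f.(\g.(\h.((f h) g))))) h) g)))
Step 13: (\g.(\h.(((\h.((((\d.(\e.((d e) e))) (\b.(\c.b))) h) (\f.(\g.(\h.((f h) g)))))) h) g)))
Step 14: (\g.(\h.(((((\d.(\e.((d e) e))) (\b.(\c.b))) h) (\f.(\g.(\h.((f h) g))))) g)))
Step 15: (\g.(\h.((((\e.(((\b.(\c.b)) e) e)) h) (\f.(\g.(\h.((f h) g))))) g)))
Step 16: (\g.(\h.(((((\b.(\c.b)) h) h) (\f.(\g.(\h.((f h) g))))) g)))
Step 17: (\g.(\h.((((\c.h) h) (\f.(\g.(\h.((f h) g))))) g)))
Step 18: (\g.(\h.((h (\f.(\g.(\h.((f h) g))))) g)))

Answer: (\g.(\h.((h (\f.(\g.(\h.((f h) g))))) g)))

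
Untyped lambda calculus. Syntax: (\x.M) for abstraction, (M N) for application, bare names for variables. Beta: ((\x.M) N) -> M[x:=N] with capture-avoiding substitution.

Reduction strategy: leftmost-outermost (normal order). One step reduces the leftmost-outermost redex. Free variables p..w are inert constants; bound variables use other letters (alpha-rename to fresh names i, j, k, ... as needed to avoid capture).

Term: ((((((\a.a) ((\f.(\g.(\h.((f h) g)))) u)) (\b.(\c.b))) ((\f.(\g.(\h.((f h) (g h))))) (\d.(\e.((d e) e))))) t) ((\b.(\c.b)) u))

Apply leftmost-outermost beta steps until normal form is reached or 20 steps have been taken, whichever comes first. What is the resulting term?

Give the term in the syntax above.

Step 0: ((((((\a.a) ((\f.(\g.(\h.((f h) g)))) u)) (\b.(\c.b))) ((\f.(\g.(\h.((f h) (g h))))) (\d.(\e.((d e) e))))) t) ((\b.(\c.b)) u))
Step 1: ((((((\f.(\g.(\h.((f h) g)))) u) (\b.(\c.b))) ((\f.(\g.(\h.((f h) (g h))))) (\d.(\e.((d e) e))))) t) ((\b.(\c.b)) u))
Step 2: (((((\g.(\h.((u h) g))) (\b.(\c.b))) ((\f.(\g.(\h.((f h) (g h))))) (\d.(\e.((d e) e))))) t) ((\b.(\c.b)) u))
Step 3: ((((\h.((u h) (\b.(\c.b)))) ((\f.(\g.(\h.((f h) (g h))))) (\d.(\e.((d e) e))))) t) ((\b.(\c.b)) u))
Step 4: ((((u ((\f.(\g.(\h.((f h) (g h))))) (\d.(\e.((d e) e))))) (\b.(\c.b))) t) ((\b.(\c.b)) u))
Step 5: ((((u (\g.(\h.(((\d.(\e.((d e) e))) h) (g h))))) (\b.(\c.b))) t) ((\b.(\c.b)) u))
Step 6: ((((u (\g.(\h.((\e.((h e) e)) (g h))))) (\b.(\c.b))) t) ((\b.(\c.b)) u))
Step 7: ((((u (\g.(\h.((h (g h)) (g h))))) (\b.(\c.b))) t) ((\b.(\c.b)) u))
Step 8: ((((u (\g.(\h.((h (g h)) (g h))))) (\b.(\c.b))) t) (\c.u))

Answer: ((((u (\g.(\h.((h (g h)) (g h))))) (\b.(\c.b))) t) (\c.u))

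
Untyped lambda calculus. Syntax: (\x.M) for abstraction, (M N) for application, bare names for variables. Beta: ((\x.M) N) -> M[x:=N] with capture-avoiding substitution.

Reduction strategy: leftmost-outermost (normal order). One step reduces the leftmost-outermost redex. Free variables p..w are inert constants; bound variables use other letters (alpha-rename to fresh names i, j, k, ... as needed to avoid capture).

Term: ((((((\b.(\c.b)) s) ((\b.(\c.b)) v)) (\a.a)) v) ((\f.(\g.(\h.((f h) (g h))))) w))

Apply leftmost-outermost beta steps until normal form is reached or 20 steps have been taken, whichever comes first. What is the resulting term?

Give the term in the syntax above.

Step 0: ((((((\b.(\c.b)) s) ((\b.(\c.b)) v)) (\a.a)) v) ((\f.(\g.(\h.((f h) (g h))))) w))
Step 1: (((((\c.s) ((\b.(\c.b)) v)) (\a.a)) v) ((\f.(\g.(\h.((f h) (g h))))) w))
Step 2: (((s (\a.a)) v) ((\f.(\g.(\h.((f h) (g h))))) w))
Step 3: (((s (\a.a)) v) (\g.(\h.((w h) (g h)))))

Answer: (((s (\a.a)) v) (\g.(\h.((w h) (g h)))))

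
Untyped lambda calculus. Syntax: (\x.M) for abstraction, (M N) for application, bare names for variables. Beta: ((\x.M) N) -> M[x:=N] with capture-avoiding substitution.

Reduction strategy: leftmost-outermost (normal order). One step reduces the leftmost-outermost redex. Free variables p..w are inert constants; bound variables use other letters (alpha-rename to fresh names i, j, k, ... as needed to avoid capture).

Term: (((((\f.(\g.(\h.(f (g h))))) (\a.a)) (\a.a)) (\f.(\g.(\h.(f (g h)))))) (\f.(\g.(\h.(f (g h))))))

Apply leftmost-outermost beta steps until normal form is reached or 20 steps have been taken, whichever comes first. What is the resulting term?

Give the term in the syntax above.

Answer: (\g.(\h.(\i.(\j.((g h) (i j))))))

Derivation:
Step 0: (((((\f.(\g.(\h.(f (g h))))) (\a.a)) (\a.a)) (\f.(\g.(\h.(f (g h)))))) (\f.(\g.(\h.(f (g h))))))
Step 1: ((((\g.(\h.((\a.a) (g h)))) (\a.a)) (\f.(\g.(\h.(f (g h)))))) (\f.(\g.(\h.(f (g h))))))
Step 2: (((\h.((\a.a) ((\a.a) h))) (\f.(\g.(\h.(f (g h)))))) (\f.(\g.(\h.(f (g h))))))
Step 3: (((\a.a) ((\a.a) (\f.(\g.(\h.(f (g h))))))) (\f.(\g.(\h.(f (g h))))))
Step 4: (((\a.a) (\f.(\g.(\h.(f (g h)))))) (\f.(\g.(\h.(f (g h))))))
Step 5: ((\f.(\g.(\h.(f (g h))))) (\f.(\g.(\h.(f (g h))))))
Step 6: (\g.(\h.((\f.(\g.(\h.(f (g h))))) (g h))))
Step 7: (\g.(\h.(\i.(\j.((g h) (i j))))))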